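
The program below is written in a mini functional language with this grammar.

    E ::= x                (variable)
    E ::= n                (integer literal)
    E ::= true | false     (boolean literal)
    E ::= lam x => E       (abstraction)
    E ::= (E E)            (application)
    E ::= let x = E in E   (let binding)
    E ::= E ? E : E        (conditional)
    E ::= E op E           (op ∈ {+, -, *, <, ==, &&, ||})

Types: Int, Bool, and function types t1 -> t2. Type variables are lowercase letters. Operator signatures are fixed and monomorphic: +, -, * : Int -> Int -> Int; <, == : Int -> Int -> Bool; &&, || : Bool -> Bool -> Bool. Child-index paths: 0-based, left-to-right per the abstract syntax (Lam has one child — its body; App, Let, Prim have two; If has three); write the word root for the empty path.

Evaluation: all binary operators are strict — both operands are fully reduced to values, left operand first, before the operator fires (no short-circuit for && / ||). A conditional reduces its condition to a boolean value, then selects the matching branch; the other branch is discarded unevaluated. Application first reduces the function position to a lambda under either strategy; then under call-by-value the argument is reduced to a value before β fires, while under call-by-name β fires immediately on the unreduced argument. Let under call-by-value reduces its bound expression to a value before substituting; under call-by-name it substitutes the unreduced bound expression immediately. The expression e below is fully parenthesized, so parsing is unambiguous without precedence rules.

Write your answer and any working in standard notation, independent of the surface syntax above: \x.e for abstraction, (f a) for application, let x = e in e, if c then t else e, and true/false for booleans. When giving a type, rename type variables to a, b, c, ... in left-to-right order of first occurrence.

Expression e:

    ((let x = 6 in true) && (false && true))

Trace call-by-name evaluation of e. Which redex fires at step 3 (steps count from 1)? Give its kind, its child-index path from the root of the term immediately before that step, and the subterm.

Trace:
step 0: ((let x = 6 in true) && (false && true))
step 1: [let@0] (true && (false && true))
step 2: [delta@1] (true && false)
step 3: [delta@root] false

Answer: delta at root : (true && false)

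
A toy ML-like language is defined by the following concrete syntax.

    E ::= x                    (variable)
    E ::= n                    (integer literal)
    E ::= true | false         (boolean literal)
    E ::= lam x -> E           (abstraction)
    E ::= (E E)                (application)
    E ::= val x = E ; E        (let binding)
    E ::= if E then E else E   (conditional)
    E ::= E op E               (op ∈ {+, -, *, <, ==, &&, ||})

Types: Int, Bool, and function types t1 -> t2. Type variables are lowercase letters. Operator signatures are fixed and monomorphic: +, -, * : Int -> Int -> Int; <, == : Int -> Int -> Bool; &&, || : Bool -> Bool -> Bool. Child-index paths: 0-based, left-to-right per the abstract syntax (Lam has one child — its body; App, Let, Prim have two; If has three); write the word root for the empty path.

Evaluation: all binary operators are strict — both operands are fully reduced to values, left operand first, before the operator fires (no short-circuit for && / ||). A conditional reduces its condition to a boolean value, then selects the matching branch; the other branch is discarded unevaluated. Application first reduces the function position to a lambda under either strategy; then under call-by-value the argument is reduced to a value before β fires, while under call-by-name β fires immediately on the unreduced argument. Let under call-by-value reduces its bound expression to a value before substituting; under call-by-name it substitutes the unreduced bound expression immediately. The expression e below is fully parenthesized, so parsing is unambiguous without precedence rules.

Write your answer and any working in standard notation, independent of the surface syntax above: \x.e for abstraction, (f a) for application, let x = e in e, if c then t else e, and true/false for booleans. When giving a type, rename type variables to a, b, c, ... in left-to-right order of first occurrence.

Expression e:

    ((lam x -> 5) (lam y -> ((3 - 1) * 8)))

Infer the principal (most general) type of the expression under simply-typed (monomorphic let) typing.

Trace:
\x._ : a -> Int
  unify Int ~ Int
  unify Int ~ Int
  unify Int ~ Int
  unify Int ~ Int
\y._ : b -> Int
  unify a -> Int ~ (b -> Int) -> c
  unify a ~ b -> Int
  unify Int ~ c
_ _ : Int

Answer: Int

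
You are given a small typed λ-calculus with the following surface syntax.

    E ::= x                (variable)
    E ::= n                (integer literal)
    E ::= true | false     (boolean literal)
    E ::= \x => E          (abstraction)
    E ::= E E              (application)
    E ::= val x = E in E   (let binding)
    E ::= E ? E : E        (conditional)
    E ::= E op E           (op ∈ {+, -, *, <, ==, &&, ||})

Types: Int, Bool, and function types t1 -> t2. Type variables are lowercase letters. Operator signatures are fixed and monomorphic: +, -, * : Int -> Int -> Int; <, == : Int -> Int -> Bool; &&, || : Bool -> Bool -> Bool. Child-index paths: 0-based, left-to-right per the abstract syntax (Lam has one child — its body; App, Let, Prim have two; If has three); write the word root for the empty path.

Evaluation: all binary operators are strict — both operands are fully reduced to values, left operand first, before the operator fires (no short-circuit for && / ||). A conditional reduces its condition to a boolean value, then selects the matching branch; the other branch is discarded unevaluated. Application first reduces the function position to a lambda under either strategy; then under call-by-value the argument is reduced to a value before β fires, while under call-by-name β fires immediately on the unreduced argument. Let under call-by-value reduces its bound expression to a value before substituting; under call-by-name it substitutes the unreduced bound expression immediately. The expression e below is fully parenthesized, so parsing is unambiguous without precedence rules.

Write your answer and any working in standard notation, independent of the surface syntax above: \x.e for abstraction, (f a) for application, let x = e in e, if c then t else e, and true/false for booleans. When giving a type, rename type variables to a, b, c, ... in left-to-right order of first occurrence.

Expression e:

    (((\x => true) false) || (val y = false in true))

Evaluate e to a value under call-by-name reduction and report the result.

Working:
step 0: (((\x.true) false) || (let y = false in true))
step 1: [beta@0] (true || (let y = false in true))
step 2: [let@1] (true || true)
step 3: [delta@root] true

Answer: true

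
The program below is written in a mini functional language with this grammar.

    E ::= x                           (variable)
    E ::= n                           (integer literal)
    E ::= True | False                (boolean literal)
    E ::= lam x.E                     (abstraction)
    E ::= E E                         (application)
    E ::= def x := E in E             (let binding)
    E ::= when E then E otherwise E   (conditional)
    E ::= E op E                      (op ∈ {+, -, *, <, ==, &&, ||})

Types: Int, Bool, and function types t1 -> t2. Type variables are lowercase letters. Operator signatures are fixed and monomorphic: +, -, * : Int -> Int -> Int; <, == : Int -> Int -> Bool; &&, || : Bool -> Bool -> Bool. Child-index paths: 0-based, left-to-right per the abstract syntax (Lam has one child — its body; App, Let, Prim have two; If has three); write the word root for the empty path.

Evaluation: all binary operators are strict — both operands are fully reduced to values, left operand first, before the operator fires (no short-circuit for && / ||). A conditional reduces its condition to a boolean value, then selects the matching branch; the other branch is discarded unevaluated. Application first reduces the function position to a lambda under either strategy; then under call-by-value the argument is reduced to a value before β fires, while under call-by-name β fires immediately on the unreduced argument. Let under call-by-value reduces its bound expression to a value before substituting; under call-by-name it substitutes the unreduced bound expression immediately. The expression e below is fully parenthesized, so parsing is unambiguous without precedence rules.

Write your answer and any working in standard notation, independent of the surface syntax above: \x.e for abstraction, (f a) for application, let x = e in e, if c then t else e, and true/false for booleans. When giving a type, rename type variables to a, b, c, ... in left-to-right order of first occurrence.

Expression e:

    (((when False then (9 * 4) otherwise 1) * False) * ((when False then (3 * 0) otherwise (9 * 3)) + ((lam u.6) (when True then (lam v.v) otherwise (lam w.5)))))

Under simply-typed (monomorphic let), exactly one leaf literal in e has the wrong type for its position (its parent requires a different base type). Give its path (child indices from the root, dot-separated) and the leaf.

Answer: 0.1 : false

Trace:
  unify Bool ~ Bool
  unify Int ~ Int
  unify Int ~ Int
  unify Int ~ Int
  unify Int ~ Int
  unify Bool ~ Int
  FAIL: mismatch Bool ~ Int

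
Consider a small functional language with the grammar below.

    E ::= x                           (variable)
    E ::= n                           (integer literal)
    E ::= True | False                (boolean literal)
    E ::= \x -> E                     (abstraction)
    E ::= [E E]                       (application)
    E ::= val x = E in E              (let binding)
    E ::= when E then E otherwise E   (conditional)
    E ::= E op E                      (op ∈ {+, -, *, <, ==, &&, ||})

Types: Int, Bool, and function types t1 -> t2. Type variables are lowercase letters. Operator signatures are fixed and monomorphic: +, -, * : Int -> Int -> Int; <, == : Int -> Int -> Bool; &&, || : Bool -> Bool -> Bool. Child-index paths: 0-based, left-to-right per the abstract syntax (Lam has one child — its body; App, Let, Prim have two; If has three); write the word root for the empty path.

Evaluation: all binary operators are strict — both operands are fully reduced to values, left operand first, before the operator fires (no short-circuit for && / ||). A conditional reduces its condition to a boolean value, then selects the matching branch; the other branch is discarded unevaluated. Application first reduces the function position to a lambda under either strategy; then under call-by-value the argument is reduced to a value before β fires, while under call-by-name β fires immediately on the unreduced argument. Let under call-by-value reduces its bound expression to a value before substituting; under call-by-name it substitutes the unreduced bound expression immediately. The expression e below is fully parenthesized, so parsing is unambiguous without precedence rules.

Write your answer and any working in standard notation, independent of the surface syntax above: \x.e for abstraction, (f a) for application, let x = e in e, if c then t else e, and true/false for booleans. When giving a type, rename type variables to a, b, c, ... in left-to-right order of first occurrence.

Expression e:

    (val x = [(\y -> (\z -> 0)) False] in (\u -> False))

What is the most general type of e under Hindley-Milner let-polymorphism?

Answer: a -> Bool

Derivation:
\z._ : b -> Int
\y._ : a -> b -> Int
  unify a -> b -> Int ~ Bool -> c
  unify a ~ Bool
  unify b -> Int ~ c
_ _ : b -> Int
let x : forall. b -> Int
\u._ : d -> Bool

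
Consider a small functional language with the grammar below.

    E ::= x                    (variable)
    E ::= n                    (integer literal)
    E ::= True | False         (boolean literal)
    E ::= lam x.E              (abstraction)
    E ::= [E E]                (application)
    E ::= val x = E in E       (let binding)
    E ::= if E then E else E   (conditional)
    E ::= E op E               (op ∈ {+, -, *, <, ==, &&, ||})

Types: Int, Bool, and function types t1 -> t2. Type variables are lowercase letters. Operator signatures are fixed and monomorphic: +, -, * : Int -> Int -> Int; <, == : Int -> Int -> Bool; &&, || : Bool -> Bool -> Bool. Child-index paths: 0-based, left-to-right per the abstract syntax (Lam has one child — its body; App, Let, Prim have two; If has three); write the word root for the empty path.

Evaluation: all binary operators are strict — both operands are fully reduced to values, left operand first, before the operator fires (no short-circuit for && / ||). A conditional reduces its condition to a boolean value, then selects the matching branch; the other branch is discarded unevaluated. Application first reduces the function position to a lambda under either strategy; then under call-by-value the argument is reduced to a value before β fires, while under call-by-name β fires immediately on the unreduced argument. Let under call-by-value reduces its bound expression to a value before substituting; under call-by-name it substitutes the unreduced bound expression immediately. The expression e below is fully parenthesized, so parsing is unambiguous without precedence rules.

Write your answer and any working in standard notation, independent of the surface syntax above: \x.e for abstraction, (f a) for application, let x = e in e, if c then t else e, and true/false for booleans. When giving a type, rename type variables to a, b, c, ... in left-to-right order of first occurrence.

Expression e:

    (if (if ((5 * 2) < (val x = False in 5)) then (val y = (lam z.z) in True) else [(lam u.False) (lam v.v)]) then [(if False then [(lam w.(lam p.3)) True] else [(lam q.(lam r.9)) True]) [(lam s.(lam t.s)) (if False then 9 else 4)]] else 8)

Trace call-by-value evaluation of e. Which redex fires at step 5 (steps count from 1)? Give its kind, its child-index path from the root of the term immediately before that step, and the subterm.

Trace:
step 0: (if (if ((5 * 2) < (let x = false in 5)) then (let y = (\z.z) in true) else ((\u.false) (\v.v))) then ((if false then ((\w.(\p.3)) true) else ((\q.(\r.9)) true)) ((\s.(\t.s)) (if false then 9 else 4))) else 8)
step 1: [delta@0.0.0] (if (if (10 < (let x = false in 5)) then (let y = (\z.z) in true) else ((\u.false) (\v.v))) then ((if false then ((\w.(\p.3)) true) else ((\q.(\r.9)) true)) ((\s.(\t.s)) (if false then 9 else 4))) else 8)
step 2: [let@0.0.1] (if (if (10 < 5) then (let y = (\z.z) in true) else ((\u.false) (\v.v))) then ((if false then ((\w.(\p.3)) true) else ((\q.(\r.9)) true)) ((\s.(\t.s)) (if false then 9 else 4))) else 8)
step 3: [delta@0.0] (if (if false then (let y = (\z.z) in true) else ((\u.false) (\v.v))) then ((if false then ((\w.(\p.3)) true) else ((\q.(\r.9)) true)) ((\s.(\t.s)) (if false then 9 else 4))) else 8)
step 4: [if@0] (if ((\u.false) (\v.v)) then ((if false then ((\w.(\p.3)) true) else ((\q.(\r.9)) true)) ((\s.(\t.s)) (if false then 9 else 4))) else 8)
step 5: [beta@0] (if false then ((if false then ((\w.(\p.3)) true) else ((\q.(\r.9)) true)) ((\s.(\t.s)) (if false then 9 else 4))) else 8)

Answer: beta at 0 : ((\u.false) (\v.v))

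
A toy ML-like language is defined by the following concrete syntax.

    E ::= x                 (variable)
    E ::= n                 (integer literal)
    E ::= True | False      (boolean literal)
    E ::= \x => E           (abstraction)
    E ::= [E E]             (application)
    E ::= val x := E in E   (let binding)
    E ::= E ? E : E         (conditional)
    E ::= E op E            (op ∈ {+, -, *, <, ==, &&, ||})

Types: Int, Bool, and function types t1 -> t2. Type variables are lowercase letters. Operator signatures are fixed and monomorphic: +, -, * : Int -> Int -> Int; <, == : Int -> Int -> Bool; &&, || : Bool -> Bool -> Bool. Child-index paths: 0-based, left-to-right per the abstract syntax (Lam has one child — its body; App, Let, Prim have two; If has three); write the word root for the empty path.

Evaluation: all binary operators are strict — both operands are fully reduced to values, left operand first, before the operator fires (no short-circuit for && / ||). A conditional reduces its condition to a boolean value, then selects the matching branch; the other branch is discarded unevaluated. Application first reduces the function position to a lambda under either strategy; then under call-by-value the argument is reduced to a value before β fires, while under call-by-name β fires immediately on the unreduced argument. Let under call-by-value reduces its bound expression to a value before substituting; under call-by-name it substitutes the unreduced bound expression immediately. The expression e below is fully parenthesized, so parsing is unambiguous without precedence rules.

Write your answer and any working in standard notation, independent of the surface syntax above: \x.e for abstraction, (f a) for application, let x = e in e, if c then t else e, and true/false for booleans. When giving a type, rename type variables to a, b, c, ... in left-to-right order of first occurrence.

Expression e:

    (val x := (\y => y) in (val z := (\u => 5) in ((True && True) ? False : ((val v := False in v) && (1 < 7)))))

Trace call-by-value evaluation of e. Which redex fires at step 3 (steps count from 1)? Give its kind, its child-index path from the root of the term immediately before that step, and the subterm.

Trace:
step 0: (let x = (\y.y) in (let z = (\u.5) in (if (true && true) then false else ((let v = false in v) && (1 < 7)))))
step 1: [let@root] (let z = (\u.5) in (if (true && true) then false else ((let v = false in v) && (1 < 7))))
step 2: [let@root] (if (true && true) then false else ((let v = false in v) && (1 < 7)))
step 3: [delta@0] (if true then false else ((let v = false in v) && (1 < 7)))

Answer: delta at 0 : (true && true)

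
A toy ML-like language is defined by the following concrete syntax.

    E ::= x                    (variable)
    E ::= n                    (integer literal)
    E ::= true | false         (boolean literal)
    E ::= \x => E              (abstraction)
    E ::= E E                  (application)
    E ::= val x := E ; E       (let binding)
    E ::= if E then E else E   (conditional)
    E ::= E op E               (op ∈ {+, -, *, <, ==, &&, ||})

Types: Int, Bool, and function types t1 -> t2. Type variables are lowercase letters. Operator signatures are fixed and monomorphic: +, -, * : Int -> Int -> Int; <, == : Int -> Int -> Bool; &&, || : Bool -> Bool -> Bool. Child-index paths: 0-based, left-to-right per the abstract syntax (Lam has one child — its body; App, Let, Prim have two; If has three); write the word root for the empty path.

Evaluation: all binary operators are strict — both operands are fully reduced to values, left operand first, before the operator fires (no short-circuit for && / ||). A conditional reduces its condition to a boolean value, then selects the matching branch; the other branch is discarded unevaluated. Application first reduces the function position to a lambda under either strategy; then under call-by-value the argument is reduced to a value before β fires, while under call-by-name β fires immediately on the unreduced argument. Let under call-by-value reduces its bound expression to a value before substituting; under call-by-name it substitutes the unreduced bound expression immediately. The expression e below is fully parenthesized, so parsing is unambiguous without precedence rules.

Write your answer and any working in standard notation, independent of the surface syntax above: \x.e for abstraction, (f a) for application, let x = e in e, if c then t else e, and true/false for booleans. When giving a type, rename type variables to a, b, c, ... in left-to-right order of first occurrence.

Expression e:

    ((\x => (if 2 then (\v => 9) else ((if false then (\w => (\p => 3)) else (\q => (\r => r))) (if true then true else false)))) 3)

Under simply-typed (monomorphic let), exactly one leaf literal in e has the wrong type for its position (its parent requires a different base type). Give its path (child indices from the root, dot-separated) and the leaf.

Derivation:
  unify Int ~ Bool
  FAIL: mismatch Int ~ Bool

Answer: 0.0.0 : 2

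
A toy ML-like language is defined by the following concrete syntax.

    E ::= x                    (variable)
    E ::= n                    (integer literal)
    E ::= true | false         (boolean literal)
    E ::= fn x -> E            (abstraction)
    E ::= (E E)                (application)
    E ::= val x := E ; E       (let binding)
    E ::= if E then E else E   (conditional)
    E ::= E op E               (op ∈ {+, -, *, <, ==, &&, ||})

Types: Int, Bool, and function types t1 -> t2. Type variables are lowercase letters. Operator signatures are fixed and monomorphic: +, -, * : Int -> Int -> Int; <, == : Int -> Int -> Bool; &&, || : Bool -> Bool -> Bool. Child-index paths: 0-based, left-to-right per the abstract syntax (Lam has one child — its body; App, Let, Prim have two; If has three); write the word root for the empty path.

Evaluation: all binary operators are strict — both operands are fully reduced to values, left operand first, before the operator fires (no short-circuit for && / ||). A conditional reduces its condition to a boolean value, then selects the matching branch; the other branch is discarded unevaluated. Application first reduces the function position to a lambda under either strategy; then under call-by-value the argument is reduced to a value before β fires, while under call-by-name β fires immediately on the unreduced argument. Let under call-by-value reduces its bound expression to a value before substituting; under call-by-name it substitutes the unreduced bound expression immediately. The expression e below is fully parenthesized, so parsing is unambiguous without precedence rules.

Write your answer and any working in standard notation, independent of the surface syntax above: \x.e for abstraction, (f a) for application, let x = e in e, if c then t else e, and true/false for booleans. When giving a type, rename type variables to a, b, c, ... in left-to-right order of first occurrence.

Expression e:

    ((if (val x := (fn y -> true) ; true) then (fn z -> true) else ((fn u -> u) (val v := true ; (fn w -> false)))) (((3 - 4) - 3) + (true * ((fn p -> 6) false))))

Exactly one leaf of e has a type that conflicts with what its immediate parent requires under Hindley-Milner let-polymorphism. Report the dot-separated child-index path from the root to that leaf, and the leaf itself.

Derivation:
\y._ : a -> Bool
let x : forall. a -> Bool
  unify Bool ~ Bool
\z._ : b -> Bool
u : c
\u._ : c -> c
let v : Bool
\w._ : d -> Bool
  unify c -> c ~ (d -> Bool) -> e
  unify c ~ d -> Bool
  unify d -> Bool ~ e
_ _ : d -> Bool
  unify b -> Bool ~ d -> Bool
  unify b ~ d
  unify Bool ~ Bool
  unify Int ~ Int
  unify Int ~ Int
  unify Int ~ Int
  unify Int ~ Int
  unify Int ~ Int
  unify Bool ~ Int
  FAIL: mismatch Bool ~ Int

Answer: 1.1.0 : true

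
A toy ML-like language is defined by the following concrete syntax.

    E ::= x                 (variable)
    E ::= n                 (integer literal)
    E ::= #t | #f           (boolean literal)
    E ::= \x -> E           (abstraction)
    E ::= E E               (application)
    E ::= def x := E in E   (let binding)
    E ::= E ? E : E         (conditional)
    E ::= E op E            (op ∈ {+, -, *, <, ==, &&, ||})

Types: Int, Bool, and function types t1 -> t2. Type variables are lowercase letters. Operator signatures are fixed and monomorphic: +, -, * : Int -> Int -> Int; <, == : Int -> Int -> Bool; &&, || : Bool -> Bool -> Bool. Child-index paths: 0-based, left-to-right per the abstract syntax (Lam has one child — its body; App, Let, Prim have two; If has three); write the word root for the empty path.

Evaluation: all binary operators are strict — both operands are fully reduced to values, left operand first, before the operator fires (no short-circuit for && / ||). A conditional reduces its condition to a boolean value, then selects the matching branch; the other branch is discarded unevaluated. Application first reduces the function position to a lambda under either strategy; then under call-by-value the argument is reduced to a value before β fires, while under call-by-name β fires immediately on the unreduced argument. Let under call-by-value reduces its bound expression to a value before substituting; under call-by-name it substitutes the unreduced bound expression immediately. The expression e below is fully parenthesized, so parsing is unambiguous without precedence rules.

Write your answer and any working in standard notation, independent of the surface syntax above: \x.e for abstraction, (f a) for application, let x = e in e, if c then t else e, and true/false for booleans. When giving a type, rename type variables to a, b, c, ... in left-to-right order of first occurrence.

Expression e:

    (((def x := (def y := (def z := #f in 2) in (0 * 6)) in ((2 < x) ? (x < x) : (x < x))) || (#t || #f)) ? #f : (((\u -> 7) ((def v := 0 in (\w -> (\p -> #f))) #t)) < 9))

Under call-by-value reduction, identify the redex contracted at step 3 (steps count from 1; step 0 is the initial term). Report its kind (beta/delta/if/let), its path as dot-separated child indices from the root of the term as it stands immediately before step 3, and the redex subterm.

Derivation:
step 0: (if ((let x = (let y = (let z = false in 2) in (0 * 6)) in (if (2 < x) then (x < x) else (x < x))) || (true || false)) then false else (((\u.7) ((let v = 0 in (\w.(\p.false))) true)) < 9))
step 1: [let@0.0.0.0] (if ((let x = (let y = 2 in (0 * 6)) in (if (2 < x) then (x < x) else (x < x))) || (true || false)) then false else (((\u.7) ((let v = 0 in (\w.(\p.false))) true)) < 9))
step 2: [let@0.0.0] (if ((let x = (0 * 6) in (if (2 < x) then (x < x) else (x < x))) || (true || false)) then false else (((\u.7) ((let v = 0 in (\w.(\p.false))) true)) < 9))
step 3: [delta@0.0.0] (if ((let x = 0 in (if (2 < x) then (x < x) else (x < x))) || (true || false)) then false else (((\u.7) ((let v = 0 in (\w.(\p.false))) true)) < 9))

Answer: delta at 0.0.0 : (0 * 6)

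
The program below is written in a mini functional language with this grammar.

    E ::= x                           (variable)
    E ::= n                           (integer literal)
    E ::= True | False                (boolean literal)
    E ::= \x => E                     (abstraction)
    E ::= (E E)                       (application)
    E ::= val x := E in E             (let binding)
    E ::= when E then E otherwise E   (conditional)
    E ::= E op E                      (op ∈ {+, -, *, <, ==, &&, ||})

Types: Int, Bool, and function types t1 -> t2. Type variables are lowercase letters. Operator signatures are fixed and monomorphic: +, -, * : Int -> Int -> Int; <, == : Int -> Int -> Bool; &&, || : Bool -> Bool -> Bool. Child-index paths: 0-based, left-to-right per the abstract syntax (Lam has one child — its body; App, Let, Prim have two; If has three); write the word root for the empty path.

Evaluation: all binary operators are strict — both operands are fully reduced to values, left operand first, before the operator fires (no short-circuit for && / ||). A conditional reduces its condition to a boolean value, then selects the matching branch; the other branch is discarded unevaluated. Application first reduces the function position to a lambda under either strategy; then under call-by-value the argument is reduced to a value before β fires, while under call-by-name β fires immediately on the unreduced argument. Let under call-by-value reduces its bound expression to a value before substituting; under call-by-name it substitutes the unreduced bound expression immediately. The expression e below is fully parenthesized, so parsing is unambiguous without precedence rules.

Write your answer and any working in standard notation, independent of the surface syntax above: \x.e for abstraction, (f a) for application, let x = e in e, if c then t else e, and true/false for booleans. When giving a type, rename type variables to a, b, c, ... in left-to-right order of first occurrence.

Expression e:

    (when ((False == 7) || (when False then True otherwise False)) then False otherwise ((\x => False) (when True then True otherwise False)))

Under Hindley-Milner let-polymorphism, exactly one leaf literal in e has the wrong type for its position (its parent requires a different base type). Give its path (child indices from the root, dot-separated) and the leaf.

Trace:
  unify Bool ~ Int
  FAIL: mismatch Bool ~ Int

Answer: 0.0.0 : false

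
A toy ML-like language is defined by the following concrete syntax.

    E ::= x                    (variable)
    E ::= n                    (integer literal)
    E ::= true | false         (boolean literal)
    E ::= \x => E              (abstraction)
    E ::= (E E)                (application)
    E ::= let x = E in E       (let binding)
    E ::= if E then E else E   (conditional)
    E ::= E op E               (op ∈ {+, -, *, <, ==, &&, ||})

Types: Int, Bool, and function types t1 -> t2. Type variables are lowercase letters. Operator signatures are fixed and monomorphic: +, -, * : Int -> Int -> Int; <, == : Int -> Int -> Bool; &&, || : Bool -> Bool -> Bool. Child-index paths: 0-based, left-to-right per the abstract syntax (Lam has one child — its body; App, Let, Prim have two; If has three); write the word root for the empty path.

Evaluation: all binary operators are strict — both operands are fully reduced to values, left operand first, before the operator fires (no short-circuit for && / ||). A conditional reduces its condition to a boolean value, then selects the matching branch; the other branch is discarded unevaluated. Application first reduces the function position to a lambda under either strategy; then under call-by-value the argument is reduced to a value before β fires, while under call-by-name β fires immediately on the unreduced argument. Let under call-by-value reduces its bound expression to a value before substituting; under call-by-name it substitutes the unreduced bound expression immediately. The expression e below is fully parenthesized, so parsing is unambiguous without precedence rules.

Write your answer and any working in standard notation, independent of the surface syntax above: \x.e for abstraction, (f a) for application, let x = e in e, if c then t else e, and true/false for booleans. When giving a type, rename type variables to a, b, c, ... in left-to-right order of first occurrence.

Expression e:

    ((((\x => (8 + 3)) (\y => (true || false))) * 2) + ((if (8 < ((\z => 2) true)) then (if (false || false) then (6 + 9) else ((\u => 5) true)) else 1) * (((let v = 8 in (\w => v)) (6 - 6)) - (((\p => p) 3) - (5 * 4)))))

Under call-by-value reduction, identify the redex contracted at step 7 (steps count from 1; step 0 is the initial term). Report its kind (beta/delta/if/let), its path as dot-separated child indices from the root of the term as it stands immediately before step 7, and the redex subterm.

Derivation:
step 0: ((((\x.(8 + 3)) (\y.(true || false))) * 2) + ((if (8 < ((\z.2) true)) then (if (false || false) then (6 + 9) else ((\u.5) true)) else 1) * (((let v = 8 in (\w.v)) (6 - 6)) - (((\p.p) 3) - (5 * 4)))))
step 1: [beta@0.0] (((8 + 3) * 2) + ((if (8 < ((\z.2) true)) then (if (false || false) then (6 + 9) else ((\u.5) true)) else 1) * (((let v = 8 in (\w.v)) (6 - 6)) - (((\p.p) 3) - (5 * 4)))))
step 2: [delta@0.0] ((11 * 2) + ((if (8 < ((\z.2) true)) then (if (false || false) then (6 + 9) else ((\u.5) true)) else 1) * (((let v = 8 in (\w.v)) (6 - 6)) - (((\p.p) 3) - (5 * 4)))))
step 3: [delta@0] (22 + ((if (8 < ((\z.2) true)) then (if (false || false) then (6 + 9) else ((\u.5) true)) else 1) * (((let v = 8 in (\w.v)) (6 - 6)) - (((\p.p) 3) - (5 * 4)))))
step 4: [beta@1.0.0.1] (22 + ((if (8 < 2) then (if (false || false) then (6 + 9) else ((\u.5) true)) else 1) * (((let v = 8 in (\w.v)) (6 - 6)) - (((\p.p) 3) - (5 * 4)))))
step 5: [delta@1.0.0] (22 + ((if false then (if (false || false) then (6 + 9) else ((\u.5) true)) else 1) * (((let v = 8 in (\w.v)) (6 - 6)) - (((\p.p) 3) - (5 * 4)))))
step 6: [if@1.0] (22 + (1 * (((let v = 8 in (\w.v)) (6 - 6)) - (((\p.p) 3) - (5 * 4)))))
step 7: [let@1.1.0.0] (22 + (1 * (((\w.8) (6 - 6)) - (((\p.p) 3) - (5 * 4)))))

Answer: let at 1.1.0.0 : (let v = 8 in (\w.v))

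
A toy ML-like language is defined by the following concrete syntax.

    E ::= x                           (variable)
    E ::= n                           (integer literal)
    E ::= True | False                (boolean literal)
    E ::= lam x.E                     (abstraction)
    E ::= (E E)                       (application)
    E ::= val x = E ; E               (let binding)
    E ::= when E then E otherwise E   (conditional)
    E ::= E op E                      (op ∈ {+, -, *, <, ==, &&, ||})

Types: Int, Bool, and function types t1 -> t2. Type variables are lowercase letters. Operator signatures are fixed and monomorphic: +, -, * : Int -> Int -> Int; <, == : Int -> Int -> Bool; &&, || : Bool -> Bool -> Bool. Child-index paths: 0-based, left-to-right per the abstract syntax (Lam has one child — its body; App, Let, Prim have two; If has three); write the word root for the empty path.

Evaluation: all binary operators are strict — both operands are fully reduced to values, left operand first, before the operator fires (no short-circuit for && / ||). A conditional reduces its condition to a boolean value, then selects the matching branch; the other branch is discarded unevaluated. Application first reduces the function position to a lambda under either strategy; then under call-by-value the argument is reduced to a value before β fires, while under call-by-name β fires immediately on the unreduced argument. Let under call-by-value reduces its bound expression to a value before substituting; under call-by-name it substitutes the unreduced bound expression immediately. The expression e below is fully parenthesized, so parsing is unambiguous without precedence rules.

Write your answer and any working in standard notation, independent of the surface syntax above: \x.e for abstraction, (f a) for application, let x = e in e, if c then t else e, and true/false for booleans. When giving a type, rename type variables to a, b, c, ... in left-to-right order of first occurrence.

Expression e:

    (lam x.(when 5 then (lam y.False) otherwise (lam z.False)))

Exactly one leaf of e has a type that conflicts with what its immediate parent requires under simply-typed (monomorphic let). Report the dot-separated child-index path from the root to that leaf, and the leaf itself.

Working:
  unify Int ~ Bool
  FAIL: mismatch Int ~ Bool

Answer: 0.0 : 5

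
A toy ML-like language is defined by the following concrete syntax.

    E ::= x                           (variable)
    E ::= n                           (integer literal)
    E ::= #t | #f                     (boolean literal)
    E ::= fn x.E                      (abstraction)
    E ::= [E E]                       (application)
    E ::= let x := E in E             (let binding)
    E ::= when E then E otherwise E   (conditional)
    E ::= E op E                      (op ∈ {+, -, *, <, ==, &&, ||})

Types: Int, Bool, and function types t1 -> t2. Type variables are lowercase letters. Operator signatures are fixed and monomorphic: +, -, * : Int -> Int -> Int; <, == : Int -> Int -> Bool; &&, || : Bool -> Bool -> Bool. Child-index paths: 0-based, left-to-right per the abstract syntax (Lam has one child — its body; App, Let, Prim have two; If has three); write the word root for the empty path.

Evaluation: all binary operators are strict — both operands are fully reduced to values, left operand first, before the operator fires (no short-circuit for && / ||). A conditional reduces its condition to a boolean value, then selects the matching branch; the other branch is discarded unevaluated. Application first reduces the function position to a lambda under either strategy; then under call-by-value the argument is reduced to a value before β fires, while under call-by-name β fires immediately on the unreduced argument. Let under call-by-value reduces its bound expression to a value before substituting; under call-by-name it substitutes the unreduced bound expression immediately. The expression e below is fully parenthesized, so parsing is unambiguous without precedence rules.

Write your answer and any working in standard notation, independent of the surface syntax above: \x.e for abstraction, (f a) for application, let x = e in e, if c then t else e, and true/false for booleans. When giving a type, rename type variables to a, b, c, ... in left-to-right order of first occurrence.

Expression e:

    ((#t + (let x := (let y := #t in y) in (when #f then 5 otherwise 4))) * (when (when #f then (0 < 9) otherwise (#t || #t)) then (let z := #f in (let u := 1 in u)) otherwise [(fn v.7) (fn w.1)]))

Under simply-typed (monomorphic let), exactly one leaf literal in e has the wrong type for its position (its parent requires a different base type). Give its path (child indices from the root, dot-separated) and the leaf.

Working:
  unify Bool ~ Int
  FAIL: mismatch Bool ~ Int

Answer: 0.0 : true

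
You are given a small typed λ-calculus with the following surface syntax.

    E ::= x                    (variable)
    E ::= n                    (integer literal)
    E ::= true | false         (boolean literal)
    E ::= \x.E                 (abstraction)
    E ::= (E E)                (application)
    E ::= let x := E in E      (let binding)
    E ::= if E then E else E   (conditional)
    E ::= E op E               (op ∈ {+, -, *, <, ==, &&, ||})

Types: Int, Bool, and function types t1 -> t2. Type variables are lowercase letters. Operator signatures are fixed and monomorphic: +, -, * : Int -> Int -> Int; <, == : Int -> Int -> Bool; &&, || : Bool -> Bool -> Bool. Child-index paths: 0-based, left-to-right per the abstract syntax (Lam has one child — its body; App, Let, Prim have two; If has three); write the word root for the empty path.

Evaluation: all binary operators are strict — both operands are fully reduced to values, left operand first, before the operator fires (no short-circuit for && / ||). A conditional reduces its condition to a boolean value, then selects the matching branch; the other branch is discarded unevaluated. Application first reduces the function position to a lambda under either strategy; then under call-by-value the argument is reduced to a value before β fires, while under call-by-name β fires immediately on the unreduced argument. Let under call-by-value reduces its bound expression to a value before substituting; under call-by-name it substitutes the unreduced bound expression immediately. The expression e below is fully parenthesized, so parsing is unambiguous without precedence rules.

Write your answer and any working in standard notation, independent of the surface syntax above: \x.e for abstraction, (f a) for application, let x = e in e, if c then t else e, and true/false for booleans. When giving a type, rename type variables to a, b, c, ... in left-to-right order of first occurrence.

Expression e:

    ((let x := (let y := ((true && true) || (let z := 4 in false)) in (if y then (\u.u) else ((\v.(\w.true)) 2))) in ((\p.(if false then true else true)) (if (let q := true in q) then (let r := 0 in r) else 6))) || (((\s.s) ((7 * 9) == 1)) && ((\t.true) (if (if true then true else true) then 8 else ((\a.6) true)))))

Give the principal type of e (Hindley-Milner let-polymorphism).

Answer: Bool

Working:
  unify Bool ~ Bool
  unify Bool ~ Bool
  unify Bool ~ Bool
let z : Int
  unify Bool ~ Bool
let y : Bool
y : Bool
  unify Bool ~ Bool
u : a
\u._ : a -> a
\w._ : c -> Bool
\v._ : b -> c -> Bool
  unify b -> c -> Bool ~ Int -> d
  unify b ~ Int
  unify c -> Bool ~ d
_ _ : c -> Bool
  unify a -> a ~ c -> Bool
  unify a ~ c
  unify c ~ Bool
let x : Bool -> Bool
  unify Bool ~ Bool
  unify Bool ~ Bool
\p._ : e -> Bool
let q : Bool
q : Bool
  unify Bool ~ Bool
let r : Int
r : Int
  unify Int ~ Int
  unify e -> Bool ~ Int -> f
  unify e ~ Int
  unify Bool ~ f
_ _ : Bool
  unify Bool ~ Bool
s : g
\s._ : g -> g
  unify Int ~ Int
  unify Int ~ Int
  unify Int ~ Int
  unify Int ~ Int
  unify g -> g ~ Bool -> h
  unify g ~ Bool
  unify Bool ~ h
_ _ : Bool
  unify Bool ~ Bool
\t._ : i -> Bool
  unify Bool ~ Bool
  unify Bool ~ Bool
  unify Bool ~ Bool
\a._ : j -> Int
  unify j -> Int ~ Bool -> k
  unify j ~ Bool
  unify Int ~ k
_ _ : Int
  unify Int ~ Int
  unify i -> Bool ~ Int -> l
  unify i ~ Int
  unify Bool ~ l
_ _ : Bool
  unify Bool ~ Bool
  unify Bool ~ Bool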